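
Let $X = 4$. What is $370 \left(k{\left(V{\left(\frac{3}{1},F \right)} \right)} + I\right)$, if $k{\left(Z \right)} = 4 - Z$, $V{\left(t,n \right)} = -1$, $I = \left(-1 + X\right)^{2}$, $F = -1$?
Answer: $5180$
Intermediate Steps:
$I = 9$ ($I = \left(-1 + 4\right)^{2} = 3^{2} = 9$)
$370 \left(k{\left(V{\left(\frac{3}{1},F \right)} \right)} + I\right) = 370 \left(\left(4 - -1\right) + 9\right) = 370 \left(\left(4 + 1\right) + 9\right) = 370 \left(5 + 9\right) = 370 \cdot 14 = 5180$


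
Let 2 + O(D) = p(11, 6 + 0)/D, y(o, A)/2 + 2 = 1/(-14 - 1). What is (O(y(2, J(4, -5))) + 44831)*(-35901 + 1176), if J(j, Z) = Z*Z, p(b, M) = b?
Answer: -96508865925/62 ≈ -1.5566e+9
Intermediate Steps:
J(j, Z) = Z²
y(o, A) = -62/15 (y(o, A) = -4 + 2/(-14 - 1) = -4 + 2/(-15) = -4 + 2*(-1/15) = -4 - 2/15 = -62/15)
O(D) = -2 + 11/D
(O(y(2, J(4, -5))) + 44831)*(-35901 + 1176) = ((-2 + 11/(-62/15)) + 44831)*(-35901 + 1176) = ((-2 + 11*(-15/62)) + 44831)*(-34725) = ((-2 - 165/62) + 44831)*(-34725) = (-289/62 + 44831)*(-34725) = (2779233/62)*(-34725) = -96508865925/62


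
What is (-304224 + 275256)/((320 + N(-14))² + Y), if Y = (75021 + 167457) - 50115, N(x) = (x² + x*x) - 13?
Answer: -2414/56747 ≈ -0.042540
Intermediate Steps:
N(x) = -13 + 2*x² (N(x) = (x² + x²) - 13 = 2*x² - 13 = -13 + 2*x²)
Y = 192363 (Y = 242478 - 50115 = 192363)
(-304224 + 275256)/((320 + N(-14))² + Y) = (-304224 + 275256)/((320 + (-13 + 2*(-14)²))² + 192363) = -28968/((320 + (-13 + 2*196))² + 192363) = -28968/((320 + (-13 + 392))² + 192363) = -28968/((320 + 379)² + 192363) = -28968/(699² + 192363) = -28968/(488601 + 192363) = -28968/680964 = -28968*1/680964 = -2414/56747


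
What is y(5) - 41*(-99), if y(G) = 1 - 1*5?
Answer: 4055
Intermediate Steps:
y(G) = -4 (y(G) = 1 - 5 = -4)
y(5) - 41*(-99) = -4 - 41*(-99) = -4 + 4059 = 4055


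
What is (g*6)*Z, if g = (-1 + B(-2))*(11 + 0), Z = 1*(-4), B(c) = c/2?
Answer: 528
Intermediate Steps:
B(c) = c/2 (B(c) = c*(½) = c/2)
Z = -4
g = -22 (g = (-1 + (½)*(-2))*(11 + 0) = (-1 - 1)*11 = -2*11 = -22)
(g*6)*Z = -22*6*(-4) = -132*(-4) = 528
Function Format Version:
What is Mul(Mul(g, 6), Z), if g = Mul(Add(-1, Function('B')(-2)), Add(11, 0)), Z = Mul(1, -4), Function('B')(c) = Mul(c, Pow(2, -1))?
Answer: 528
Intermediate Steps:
Function('B')(c) = Mul(Rational(1, 2), c) (Function('B')(c) = Mul(c, Rational(1, 2)) = Mul(Rational(1, 2), c))
Z = -4
g = -22 (g = Mul(Add(-1, Mul(Rational(1, 2), -2)), Add(11, 0)) = Mul(Add(-1, -1), 11) = Mul(-2, 11) = -22)
Mul(Mul(g, 6), Z) = Mul(Mul(-22, 6), -4) = Mul(-132, -4) = 528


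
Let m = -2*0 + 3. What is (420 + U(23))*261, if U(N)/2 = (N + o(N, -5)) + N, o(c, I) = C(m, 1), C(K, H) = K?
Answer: 135198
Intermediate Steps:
m = 3 (m = 0 + 3 = 3)
o(c, I) = 3
U(N) = 6 + 4*N (U(N) = 2*((N + 3) + N) = 2*((3 + N) + N) = 2*(3 + 2*N) = 6 + 4*N)
(420 + U(23))*261 = (420 + (6 + 4*23))*261 = (420 + (6 + 92))*261 = (420 + 98)*261 = 518*261 = 135198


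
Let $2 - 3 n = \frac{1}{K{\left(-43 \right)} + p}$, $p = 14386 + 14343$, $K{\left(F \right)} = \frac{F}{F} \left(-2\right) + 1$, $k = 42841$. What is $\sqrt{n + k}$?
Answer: $\frac{\sqrt{982142808934}}{4788} \approx 206.98$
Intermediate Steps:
$K{\left(F \right)} = -1$ ($K{\left(F \right)} = 1 \left(-2\right) + 1 = -2 + 1 = -1$)
$p = 28729$
$n = \frac{57455}{86184}$ ($n = \frac{2}{3} - \frac{1}{3 \left(-1 + 28729\right)} = \frac{2}{3} - \frac{1}{3 \cdot 28728} = \frac{2}{3} - \frac{1}{86184} = \frac{57455}{86184} \approx 0.66665$)
$\sqrt{n + k} = \sqrt{\frac{57455}{86184} + 42841} = \sqrt{\frac{3692266199}{86184}} = \frac{\sqrt{982142808934}}{4788}$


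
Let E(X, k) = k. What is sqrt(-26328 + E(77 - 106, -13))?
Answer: I*sqrt(26341) ≈ 162.3*I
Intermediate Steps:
sqrt(-26328 + E(77 - 106, -13)) = sqrt(-26328 - 13) = sqrt(-26341) = I*sqrt(26341)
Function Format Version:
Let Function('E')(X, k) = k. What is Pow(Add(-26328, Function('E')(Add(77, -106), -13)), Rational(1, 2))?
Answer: Mul(I, Pow(26341, Rational(1, 2))) ≈ Mul(162.30, I)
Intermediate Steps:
Pow(Add(-26328, Function('E')(Add(77, -106), -13)), Rational(1, 2)) = Pow(Add(-26328, -13), Rational(1, 2)) = Pow(-26341, Rational(1, 2)) = Mul(I, Pow(26341, Rational(1, 2)))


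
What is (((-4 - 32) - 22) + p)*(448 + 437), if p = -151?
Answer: -184965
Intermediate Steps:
(((-4 - 32) - 22) + p)*(448 + 437) = (((-4 - 32) - 22) - 151)*(448 + 437) = ((-36 - 22) - 151)*885 = (-58 - 151)*885 = -209*885 = -184965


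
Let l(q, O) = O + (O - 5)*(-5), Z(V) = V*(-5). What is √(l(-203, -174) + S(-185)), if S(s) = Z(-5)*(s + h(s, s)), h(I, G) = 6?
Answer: I*√3754 ≈ 61.27*I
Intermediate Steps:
Z(V) = -5*V
l(q, O) = 25 - 4*O (l(q, O) = O + (-5 + O)*(-5) = O + (25 - 5*O) = 25 - 4*O)
S(s) = 150 + 25*s (S(s) = (-5*(-5))*(s + 6) = 25*(6 + s) = 150 + 25*s)
√(l(-203, -174) + S(-185)) = √((25 - 4*(-174)) + (150 + 25*(-185))) = √((25 + 696) + (150 - 4625)) = √(721 - 4475) = √(-3754) = I*√3754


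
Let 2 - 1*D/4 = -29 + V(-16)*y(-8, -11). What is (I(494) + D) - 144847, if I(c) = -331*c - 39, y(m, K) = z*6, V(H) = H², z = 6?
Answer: -345140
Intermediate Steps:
y(m, K) = 36 (y(m, K) = 6*6 = 36)
D = -36740 (D = 8 - 4*(-29 + (-16)²*36) = 8 - 4*(-29 + 256*36) = 8 - 4*(-29 + 9216) = 8 - 4*9187 = 8 - 36748 = -36740)
I(c) = -39 - 331*c
(I(494) + D) - 144847 = ((-39 - 331*494) - 36740) - 144847 = ((-39 - 163514) - 36740) - 144847 = (-163553 - 36740) - 144847 = -200293 - 144847 = -345140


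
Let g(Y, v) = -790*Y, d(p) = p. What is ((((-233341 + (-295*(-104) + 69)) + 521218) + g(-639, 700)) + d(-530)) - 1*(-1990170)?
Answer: 2813076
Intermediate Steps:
((((-233341 + (-295*(-104) + 69)) + 521218) + g(-639, 700)) + d(-530)) - 1*(-1990170) = ((((-233341 + (-295*(-104) + 69)) + 521218) - 790*(-639)) - 530) - 1*(-1990170) = ((((-233341 + (30680 + 69)) + 521218) + 504810) - 530) + 1990170 = ((((-233341 + 30749) + 521218) + 504810) - 530) + 1990170 = (((-202592 + 521218) + 504810) - 530) + 1990170 = ((318626 + 504810) - 530) + 1990170 = (823436 - 530) + 1990170 = 822906 + 1990170 = 2813076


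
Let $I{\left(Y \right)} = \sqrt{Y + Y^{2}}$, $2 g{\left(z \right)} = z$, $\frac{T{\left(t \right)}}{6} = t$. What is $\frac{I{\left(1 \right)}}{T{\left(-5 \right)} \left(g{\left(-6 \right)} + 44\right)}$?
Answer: $- \frac{\sqrt{2}}{1230} \approx -0.0011498$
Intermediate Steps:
$T{\left(t \right)} = 6 t$
$g{\left(z \right)} = \frac{z}{2}$
$\frac{I{\left(1 \right)}}{T{\left(-5 \right)} \left(g{\left(-6 \right)} + 44\right)} = \frac{\sqrt{1 \left(1 + 1\right)}}{6 \left(-5\right) \left(\frac{1}{2} \left(-6\right) + 44\right)} = \frac{\sqrt{1 \cdot 2}}{\left(-30\right) \left(-3 + 44\right)} = \frac{\sqrt{2}}{\left(-30\right) 41} = \frac{\sqrt{2}}{-1230} = \sqrt{2} \left(- \frac{1}{1230}\right) = - \frac{\sqrt{2}}{1230}$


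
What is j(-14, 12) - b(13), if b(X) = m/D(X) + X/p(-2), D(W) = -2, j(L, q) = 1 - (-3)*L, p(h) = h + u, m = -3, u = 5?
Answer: -281/6 ≈ -46.833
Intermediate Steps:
p(h) = 5 + h (p(h) = h + 5 = 5 + h)
j(L, q) = 1 + 3*L
b(X) = 3/2 + X/3 (b(X) = -3/(-2) + X/(5 - 2) = -3*(-½) + X/3 = 3/2 + X*(⅓) = 3/2 + X/3)
j(-14, 12) - b(13) = (1 + 3*(-14)) - (3/2 + (⅓)*13) = (1 - 42) - (3/2 + 13/3) = -41 - 1*35/6 = -41 - 35/6 = -281/6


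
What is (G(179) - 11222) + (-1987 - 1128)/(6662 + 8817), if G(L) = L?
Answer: -170937712/15479 ≈ -11043.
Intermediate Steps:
(G(179) - 11222) + (-1987 - 1128)/(6662 + 8817) = (179 - 11222) + (-1987 - 1128)/(6662 + 8817) = -11043 - 3115/15479 = -170937712/15479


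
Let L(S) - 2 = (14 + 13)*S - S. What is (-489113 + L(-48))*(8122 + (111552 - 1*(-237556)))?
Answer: -175170945570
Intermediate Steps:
L(S) = 2 + 26*S (L(S) = 2 + ((14 + 13)*S - S) = 2 + (27*S - S) = 2 + 26*S)
(-489113 + L(-48))*(8122 + (111552 - 1*(-237556))) = (-489113 + (2 + 26*(-48)))*(8122 + (111552 - 1*(-237556))) = (-489113 + (2 - 1248))*(8122 + (111552 + 237556)) = (-489113 - 1246)*(8122 + 349108) = -490359*357230 = -175170945570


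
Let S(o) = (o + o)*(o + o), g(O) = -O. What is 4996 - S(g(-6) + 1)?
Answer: 4800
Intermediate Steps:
S(o) = 4*o**2 (S(o) = (2*o)*(2*o) = 4*o**2)
4996 - S(g(-6) + 1) = 4996 - 4*(-1*(-6) + 1)**2 = 4996 - 4*(6 + 1)**2 = 4996 - 4*7**2 = 4996 - 4*49 = 4996 - 1*196 = 4996 - 196 = 4800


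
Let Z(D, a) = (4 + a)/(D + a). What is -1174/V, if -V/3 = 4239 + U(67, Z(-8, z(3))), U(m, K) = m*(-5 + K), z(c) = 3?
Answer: 5870/57153 ≈ 0.10271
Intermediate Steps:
Z(D, a) = (4 + a)/(D + a)
V = -57153/5 (V = -3*(4239 + 67*(-5 + (4 + 3)/(-8 + 3))) = -3*(4239 + 67*(-5 + 7/(-5))) = -3*(4239 + 67*(-5 - ⅕*7)) = -3*(4239 + 67*(-5 - 7/5)) = -3*(4239 + 67*(-32/5)) = -3*(4239 - 2144/5) = -3*19051/5 = -57153/5 ≈ -11431.)
-1174/V = -1174/(-57153/5) = -1174*(-5/57153) = 5870/57153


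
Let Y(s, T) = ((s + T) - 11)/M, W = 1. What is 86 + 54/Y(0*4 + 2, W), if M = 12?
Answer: 5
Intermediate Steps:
Y(s, T) = -11/12 + T/12 + s/12 (Y(s, T) = ((s + T) - 11)/12 = ((T + s) - 11)*(1/12) = (-11 + T + s)*(1/12) = -11/12 + T/12 + s/12)
86 + 54/Y(0*4 + 2, W) = 86 + 54/(-11/12 + (1/12)*1 + (0*4 + 2)/12) = 86 + 54/(-11/12 + 1/12 + (0 + 2)/12) = 86 + 54/(-11/12 + 1/12 + (1/12)*2) = 86 + 54/(-11/12 + 1/12 + ⅙) = 86 + 54/(-⅔) = 86 + 54*(-3/2) = 86 - 81 = 5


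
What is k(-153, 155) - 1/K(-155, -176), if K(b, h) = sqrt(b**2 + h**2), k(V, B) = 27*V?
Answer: -4131 - sqrt(55001)/55001 ≈ -4131.0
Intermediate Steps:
k(-153, 155) - 1/K(-155, -176) = 27*(-153) - 1/(sqrt((-155)**2 + (-176)**2)) = -4131 - 1/(sqrt(24025 + 30976)) = -4131 - 1/(sqrt(55001)) = -4131 - sqrt(55001)/55001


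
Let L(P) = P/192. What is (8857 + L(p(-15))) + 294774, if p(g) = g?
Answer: 19432379/64 ≈ 3.0363e+5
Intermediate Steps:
L(P) = P/192 (L(P) = P*(1/192) = P/192)
(8857 + L(p(-15))) + 294774 = (8857 + (1/192)*(-15)) + 294774 = (8857 - 5/64) + 294774 = 566843/64 + 294774 = 19432379/64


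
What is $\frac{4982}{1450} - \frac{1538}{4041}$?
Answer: $\frac{8951081}{2929725} \approx 3.0553$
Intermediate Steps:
$\frac{4982}{1450} - \frac{1538}{4041} = 4982 \cdot \frac{1}{1450} - \frac{1538}{4041} = \frac{2491}{725} - \frac{1538}{4041} = \frac{8951081}{2929725}$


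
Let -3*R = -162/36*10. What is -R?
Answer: -15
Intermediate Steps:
R = 15 (R = -(-162/36)*10/3 = -(-6*3/4)*10/3 = -(-3)*10/2 = -1/3*(-45) = 15)
-R = -1*15 = -15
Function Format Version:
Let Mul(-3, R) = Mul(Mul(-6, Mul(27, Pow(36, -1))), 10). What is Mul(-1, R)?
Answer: -15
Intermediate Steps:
R = 15 (R = Mul(Rational(-1, 3), Mul(Mul(-6, Mul(27, Pow(36, -1))), 10)) = Mul(Rational(-1, 3), Mul(Mul(-6, Mul(27, Rational(1, 36))), 10)) = Mul(Rational(-1, 3), Mul(Mul(-6, Rational(3, 4)), 10)) = Mul(Rational(-1, 3), Mul(Rational(-9, 2), 10)) = Mul(Rational(-1, 3), -45) = 15)
Mul(-1, R) = Mul(-1, 15) = -15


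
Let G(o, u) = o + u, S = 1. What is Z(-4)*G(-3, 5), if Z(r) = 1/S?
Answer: 2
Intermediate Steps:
Z(r) = 1 (Z(r) = 1/1 = 1)
Z(-4)*G(-3, 5) = 1*(-3 + 5) = 1*2 = 2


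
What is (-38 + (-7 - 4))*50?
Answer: -2450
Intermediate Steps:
(-38 + (-7 - 4))*50 = (-38 - 11)*50 = -49*50 = -2450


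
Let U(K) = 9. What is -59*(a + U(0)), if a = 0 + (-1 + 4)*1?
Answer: -708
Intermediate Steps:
a = 3 (a = 0 + 3*1 = 0 + 3 = 3)
-59*(a + U(0)) = -59*(3 + 9) = -59*12 = -708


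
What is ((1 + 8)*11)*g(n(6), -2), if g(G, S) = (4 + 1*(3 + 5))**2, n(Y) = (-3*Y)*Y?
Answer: 14256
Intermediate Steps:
n(Y) = -3*Y**2
g(G, S) = 144 (g(G, S) = (4 + 1*8)**2 = (4 + 8)**2 = 12**2 = 144)
((1 + 8)*11)*g(n(6), -2) = ((1 + 8)*11)*144 = (9*11)*144 = 99*144 = 14256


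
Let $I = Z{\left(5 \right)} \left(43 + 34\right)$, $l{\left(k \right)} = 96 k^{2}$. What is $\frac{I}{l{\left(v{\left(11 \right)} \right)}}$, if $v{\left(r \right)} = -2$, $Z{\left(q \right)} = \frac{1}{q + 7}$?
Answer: $\frac{77}{4608} \approx 0.01671$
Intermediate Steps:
$Z{\left(q \right)} = \frac{1}{7 + q}$
$I = \frac{77}{12}$ ($I = \frac{43 + 34}{7 + 5} = \frac{1}{12} \cdot 77 = \frac{77}{12} \approx 6.4167$)
$\frac{I}{l{\left(v{\left(11 \right)} \right)}} = \frac{77}{12 \cdot 96 \left(-2\right)^{2}} = \frac{77}{12 \cdot 96 \cdot 4} = \frac{77}{12 \cdot 384} = \frac{77}{12} \cdot \frac{1}{384} = \frac{77}{4608}$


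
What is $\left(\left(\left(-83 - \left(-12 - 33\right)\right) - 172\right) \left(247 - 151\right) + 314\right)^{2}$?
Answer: $393863716$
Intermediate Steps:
$\left(\left(\left(-83 - \left(-12 - 33\right)\right) - 172\right) \left(247 - 151\right) + 314\right)^{2} = \left(\left(\left(-83 - \left(-12 - 33\right)\right) - 172\right) 96 + 314\right)^{2} = \left(\left(\left(-83 - -45\right) - 172\right) 96 + 314\right)^{2} = \left(\left(\left(-83 + 45\right) - 172\right) 96 + 314\right)^{2} = \left(\left(-38 - 172\right) 96 + 314\right)^{2} = \left(\left(-210\right) 96 + 314\right)^{2} = \left(-20160 + 314\right)^{2} = \left(-19846\right)^{2} = 393863716$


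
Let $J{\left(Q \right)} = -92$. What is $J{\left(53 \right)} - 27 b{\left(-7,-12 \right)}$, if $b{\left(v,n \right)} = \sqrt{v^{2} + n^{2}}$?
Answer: $-92 - 27 \sqrt{193} \approx -467.1$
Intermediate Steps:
$b{\left(v,n \right)} = \sqrt{n^{2} + v^{2}}$
$J{\left(53 \right)} - 27 b{\left(-7,-12 \right)} = -92 - 27 \sqrt{\left(-12\right)^{2} + \left(-7\right)^{2}} = -92 - 27 \sqrt{144 + 49} = -92 - 27 \sqrt{193}$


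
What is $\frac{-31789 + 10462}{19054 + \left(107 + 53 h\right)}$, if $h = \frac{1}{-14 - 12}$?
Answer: $- \frac{554502}{498133} \approx -1.1132$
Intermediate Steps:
$h = - \frac{1}{26}$ ($h = \frac{1}{-26} = - \frac{1}{26} \approx -0.038462$)
$\frac{-31789 + 10462}{19054 + \left(107 + 53 h\right)} = \frac{-31789 + 10462}{19054 + \left(107 + 53 \left(- \frac{1}{26}\right)\right)} = - \frac{21327}{19054 + \left(107 - \frac{53}{26}\right)} = - \frac{21327}{19054 + \frac{2729}{26}} = - \frac{21327}{\frac{498133}{26}} = \left(-21327\right) \frac{26}{498133} = - \frac{554502}{498133}$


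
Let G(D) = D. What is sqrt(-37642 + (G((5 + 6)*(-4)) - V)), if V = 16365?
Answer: I*sqrt(54051) ≈ 232.49*I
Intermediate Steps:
sqrt(-37642 + (G((5 + 6)*(-4)) - V)) = sqrt(-37642 + ((5 + 6)*(-4) - 1*16365)) = sqrt(-37642 + (11*(-4) - 16365)) = sqrt(-37642 + (-44 - 16365)) = sqrt(-37642 - 16409) = sqrt(-54051) = I*sqrt(54051)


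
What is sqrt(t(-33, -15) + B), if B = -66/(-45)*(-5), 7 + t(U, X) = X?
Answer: 2*I*sqrt(66)/3 ≈ 5.416*I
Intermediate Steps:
t(U, X) = -7 + X
B = -22/3 (B = -66*(-1/45)*(-5) = (22/15)*(-5) = -22/3 ≈ -7.3333)
sqrt(t(-33, -15) + B) = sqrt((-7 - 15) - 22/3) = sqrt(-22 - 22/3) = sqrt(-88/3) = 2*I*sqrt(66)/3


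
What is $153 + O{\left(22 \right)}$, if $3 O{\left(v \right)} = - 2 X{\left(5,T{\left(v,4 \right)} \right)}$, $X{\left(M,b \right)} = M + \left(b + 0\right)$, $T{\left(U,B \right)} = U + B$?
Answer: $\frac{397}{3} \approx 132.33$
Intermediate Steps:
$T{\left(U,B \right)} = B + U$
$X{\left(M,b \right)} = M + b$
$O{\left(v \right)} = -6 - \frac{2 v}{3}$ ($O{\left(v \right)} = \frac{\left(-2\right) \left(5 + \left(4 + v\right)\right)}{3} = \frac{\left(-2\right) \left(9 + v\right)}{3} = \frac{-18 - 2 v}{3} = -6 - \frac{2 v}{3}$)
$153 + O{\left(22 \right)} = 153 - \frac{62}{3} = \frac{397}{3}$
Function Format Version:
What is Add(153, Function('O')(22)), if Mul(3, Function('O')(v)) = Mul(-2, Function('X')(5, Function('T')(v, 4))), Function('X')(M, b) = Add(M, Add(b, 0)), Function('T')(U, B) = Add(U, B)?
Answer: Rational(397, 3) ≈ 132.33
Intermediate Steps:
Function('T')(U, B) = Add(B, U)
Function('X')(M, b) = Add(M, b)
Function('O')(v) = Add(-6, Mul(Rational(-2, 3), v)) (Function('O')(v) = Mul(Rational(1, 3), Mul(-2, Add(5, Add(4, v)))) = Mul(Rational(1, 3), Mul(-2, Add(9, v))) = Mul(Rational(1, 3), Add(-18, Mul(-2, v))) = Add(-6, Mul(Rational(-2, 3), v)))
Add(153, Function('O')(22)) = Add(153, Add(-6, Mul(Rational(-2, 3), 22))) = Add(153, Add(-6, Rational(-44, 3))) = Add(153, Rational(-62, 3)) = Rational(397, 3)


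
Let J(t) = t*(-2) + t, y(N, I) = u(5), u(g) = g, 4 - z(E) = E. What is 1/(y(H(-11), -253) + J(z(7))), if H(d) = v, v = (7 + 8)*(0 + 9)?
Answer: ⅛ ≈ 0.12500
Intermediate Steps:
z(E) = 4 - E
v = 135 (v = 15*9 = 135)
H(d) = 135
y(N, I) = 5
J(t) = -t (J(t) = -2*t + t = -t)
1/(y(H(-11), -253) + J(z(7))) = 1/(5 - (4 - 1*7)) = 1/(5 - (4 - 7)) = 1/(5 - 1*(-3)) = 1/(5 + 3) = 1/8 = ⅛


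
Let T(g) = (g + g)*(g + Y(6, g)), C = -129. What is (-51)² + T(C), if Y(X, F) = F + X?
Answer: 67617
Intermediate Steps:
T(g) = 2*g*(6 + 2*g) (T(g) = (g + g)*(g + (g + 6)) = (2*g)*(g + (6 + g)) = (2*g)*(6 + 2*g) = 2*g*(6 + 2*g))
(-51)² + T(C) = (-51)² + 4*(-129)*(3 - 129) = 2601 + 4*(-129)*(-126) = 2601 + 65016 = 67617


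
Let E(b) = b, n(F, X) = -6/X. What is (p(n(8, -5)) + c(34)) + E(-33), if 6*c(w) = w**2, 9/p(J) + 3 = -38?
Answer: 19612/123 ≈ 159.45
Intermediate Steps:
p(J) = -9/41 (p(J) = 9/(-3 - 38) = 9/(-41) = 9*(-1/41) = -9/41)
c(w) = w**2/6
(p(n(8, -5)) + c(34)) + E(-33) = (-9/41 + (1/6)*34**2) - 33 = (-9/41 + (1/6)*1156) - 33 = (-9/41 + 578/3) - 33 = 23671/123 - 33 = 19612/123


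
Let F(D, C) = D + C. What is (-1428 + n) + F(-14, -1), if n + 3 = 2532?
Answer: 1086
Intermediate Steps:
n = 2529 (n = -3 + 2532 = 2529)
F(D, C) = C + D
(-1428 + n) + F(-14, -1) = (-1428 + 2529) + (-1 - 14) = 1101 - 15 = 1086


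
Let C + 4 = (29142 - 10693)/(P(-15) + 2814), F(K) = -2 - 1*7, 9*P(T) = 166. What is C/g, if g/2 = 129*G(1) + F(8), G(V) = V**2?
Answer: 64073/6118080 ≈ 0.010473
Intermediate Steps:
P(T) = 166/9 (P(T) = (1/9)*166 = 166/9)
F(K) = -9 (F(K) = -2 - 7 = -9)
C = 64073/25492 (C = -4 + (29142 - 10693)/(166/9 + 2814) = -4 + 18449/(25492/9) = -4 + 18449*(9/25492) = -4 + 166041/25492 = 64073/25492 ≈ 2.5135)
g = 240 (g = 2*(129*1**2 - 9) = 2*(129*1 - 9) = 2*(129 - 9) = 2*120 = 240)
C/g = (64073/25492)/240 = (64073/25492)*(1/240) = 64073/6118080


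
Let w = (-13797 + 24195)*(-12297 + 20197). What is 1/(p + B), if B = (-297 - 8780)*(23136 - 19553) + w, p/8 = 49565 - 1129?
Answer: 1/50008797 ≈ 1.9996e-8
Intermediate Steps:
p = 387488 (p = 8*(49565 - 1129) = 8*48436 = 387488)
w = 82144200 (w = 10398*7900 = 82144200)
B = 49621309 (B = (-297 - 8780)*(23136 - 19553) + 82144200 = -9077*3583 + 82144200 = -32522891 + 82144200 = 49621309)
1/(p + B) = 1/(387488 + 49621309) = 1/50008797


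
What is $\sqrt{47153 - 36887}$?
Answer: $\sqrt{10266} \approx 101.32$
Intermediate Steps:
$\sqrt{47153 - 36887} = \sqrt{10266}$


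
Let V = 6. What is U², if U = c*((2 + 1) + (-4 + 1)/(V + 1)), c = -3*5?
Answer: 72900/49 ≈ 1487.8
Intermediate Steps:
c = -15
U = -270/7 (U = -15*((2 + 1) + (-4 + 1)/(6 + 1)) = -15*(3 - 3/7) = -15*18/7 = -270/7 ≈ -38.571)
U² = (-270/7)² = 72900/49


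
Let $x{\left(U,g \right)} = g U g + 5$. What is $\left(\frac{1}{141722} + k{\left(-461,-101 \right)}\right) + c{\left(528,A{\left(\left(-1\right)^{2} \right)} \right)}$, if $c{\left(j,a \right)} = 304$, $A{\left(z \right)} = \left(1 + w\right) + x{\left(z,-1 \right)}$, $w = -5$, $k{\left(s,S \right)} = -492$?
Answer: $- \frac{26643735}{141722} \approx -188.0$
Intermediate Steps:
$x{\left(U,g \right)} = 5 + U g^{2}$ ($x{\left(U,g \right)} = U g g + 5 = U g^{2} + 5 = 5 + U g^{2}$)
$A{\left(z \right)} = 1 + z$ ($A{\left(z \right)} = \left(1 - 5\right) + \left(5 + z \left(-1\right)^{2}\right) = -4 + \left(5 + z 1\right) = -4 + \left(5 + z\right) = 1 + z$)
$\left(\frac{1}{141722} + k{\left(-461,-101 \right)}\right) + c{\left(528,A{\left(\left(-1\right)^{2} \right)} \right)} = \left(\frac{1}{141722} - 492\right) + 304 = - \frac{69727223}{141722} + 304 = - \frac{26643735}{141722}$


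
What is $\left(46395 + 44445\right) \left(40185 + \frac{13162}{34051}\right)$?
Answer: $\frac{124301149911480}{34051} \approx 3.6504 \cdot 10^{9}$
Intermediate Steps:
$\left(46395 + 44445\right) \left(40185 + \frac{13162}{34051}\right) = 90840 \left(40185 + 13162 \cdot \frac{1}{34051}\right) = 90840 \left(40185 + \frac{13162}{34051}\right) = 90840 \cdot \frac{1368352597}{34051} = \frac{124301149911480}{34051}$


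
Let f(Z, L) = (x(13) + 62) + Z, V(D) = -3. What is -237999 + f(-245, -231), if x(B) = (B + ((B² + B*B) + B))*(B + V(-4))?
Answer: -234542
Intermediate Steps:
x(B) = (-3 + B)*(2*B + 2*B²) (x(B) = (B + ((B² + B*B) + B))*(B - 3) = (B + ((B² + B²) + B))*(-3 + B) = (B + (2*B² + B))*(-3 + B) = (B + (B + 2*B²))*(-3 + B) = (2*B + 2*B²)*(-3 + B) = (-3 + B)*(2*B + 2*B²))
f(Z, L) = 3702 + Z (f(Z, L) = (2*13*(-3 + 13² - 2*13) + 62) + Z = (2*13*(-3 + 169 - 26) + 62) + Z = (2*13*140 + 62) + Z = (3640 + 62) + Z = 3702 + Z)
-237999 + f(-245, -231) = -237999 + (3702 - 245) = -237999 + 3457 = -234542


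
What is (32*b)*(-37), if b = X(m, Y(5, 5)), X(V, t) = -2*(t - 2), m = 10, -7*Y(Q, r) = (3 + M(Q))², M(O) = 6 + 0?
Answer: -224960/7 ≈ -32137.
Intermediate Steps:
M(O) = 6
Y(Q, r) = -81/7 (Y(Q, r) = -(3 + 6)²/7 = -⅐*9² = -⅐*81 = -81/7)
X(V, t) = 4 - 2*t (X(V, t) = -2*(-2 + t) = 4 - 2*t)
b = 190/7 (b = 4 - 2*(-81/7) = 4 + 162/7 = 190/7 ≈ 27.143)
(32*b)*(-37) = (32*(190/7))*(-37) = (6080/7)*(-37) = -224960/7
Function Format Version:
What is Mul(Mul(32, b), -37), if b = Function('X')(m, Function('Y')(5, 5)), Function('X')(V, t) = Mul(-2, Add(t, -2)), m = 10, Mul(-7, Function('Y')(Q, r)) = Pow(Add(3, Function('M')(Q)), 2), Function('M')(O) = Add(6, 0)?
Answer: Rational(-224960, 7) ≈ -32137.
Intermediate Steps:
Function('M')(O) = 6
Function('Y')(Q, r) = Rational(-81, 7) (Function('Y')(Q, r) = Mul(Rational(-1, 7), Pow(Add(3, 6), 2)) = Mul(Rational(-1, 7), Pow(9, 2)) = Mul(Rational(-1, 7), 81) = Rational(-81, 7))
Function('X')(V, t) = Add(4, Mul(-2, t)) (Function('X')(V, t) = Mul(-2, Add(-2, t)) = Add(4, Mul(-2, t)))
b = Rational(190, 7) (b = Add(4, Mul(-2, Rational(-81, 7))) = Add(4, Rational(162, 7)) = Rational(190, 7) ≈ 27.143)
Mul(Mul(32, b), -37) = Mul(Mul(32, Rational(190, 7)), -37) = Mul(Rational(6080, 7), -37) = Rational(-224960, 7)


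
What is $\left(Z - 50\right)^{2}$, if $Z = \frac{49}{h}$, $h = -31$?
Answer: $\frac{2556801}{961} \approx 2660.6$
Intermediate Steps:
$Z = - \frac{49}{31}$ ($Z = \frac{49}{-31} = 49 \left(- \frac{1}{31}\right) = - \frac{49}{31} \approx -1.5806$)
$\left(Z - 50\right)^{2} = \left(- \frac{49}{31} - 50\right)^{2} = \left(- \frac{1599}{31}\right)^{2} = \frac{2556801}{961}$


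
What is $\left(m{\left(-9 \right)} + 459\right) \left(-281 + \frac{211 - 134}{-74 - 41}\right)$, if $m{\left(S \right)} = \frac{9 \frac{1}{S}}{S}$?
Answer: $- \frac{133843744}{1035} \approx -1.2932 \cdot 10^{5}$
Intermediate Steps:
$m{\left(S \right)} = \frac{9}{S^{2}}$
$\left(m{\left(-9 \right)} + 459\right) \left(-281 + \frac{211 - 134}{-74 - 41}\right) = \left(\frac{9}{81} + 459\right) \left(-281 + \frac{211 - 134}{-74 - 41}\right) = \left(9 \cdot \frac{1}{81} + 459\right) \left(-281 + \frac{77}{-115}\right) = \left(\frac{1}{9} + 459\right) \left(-281 + 77 \left(- \frac{1}{115}\right)\right) = \frac{4132 \left(-281 - \frac{77}{115}\right)}{9} = \frac{4132}{9} \left(- \frac{32392}{115}\right) = - \frac{133843744}{1035}$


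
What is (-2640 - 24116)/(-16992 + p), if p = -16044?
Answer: 6689/8259 ≈ 0.80990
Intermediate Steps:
(-2640 - 24116)/(-16992 + p) = (-2640 - 24116)/(-16992 - 16044) = -26756/(-33036) = -26756*(-1/33036) = 6689/8259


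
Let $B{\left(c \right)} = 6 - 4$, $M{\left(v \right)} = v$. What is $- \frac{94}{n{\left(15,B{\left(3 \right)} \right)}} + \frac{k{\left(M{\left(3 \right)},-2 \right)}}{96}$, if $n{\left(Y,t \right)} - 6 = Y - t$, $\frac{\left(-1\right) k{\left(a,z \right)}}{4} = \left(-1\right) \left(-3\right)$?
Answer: $- \frac{771}{152} \approx -5.0724$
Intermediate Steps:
$k{\left(a,z \right)} = -12$ ($k{\left(a,z \right)} = - 4 \left(\left(-1\right) \left(-3\right)\right) = \left(-4\right) 3 = -12$)
$B{\left(c \right)} = 2$ ($B{\left(c \right)} = 6 - 4 = 2$)
$n{\left(Y,t \right)} = 6 + Y - t$ ($n{\left(Y,t \right)} = 6 + \left(Y - t\right) = 6 + Y - t$)
$- \frac{94}{n{\left(15,B{\left(3 \right)} \right)}} + \frac{k{\left(M{\left(3 \right)},-2 \right)}}{96} = - \frac{94}{6 + 15 - 2} - \frac{12}{96} = - \frac{94}{6 + 15 - 2} - \frac{1}{8} = - \frac{94}{19} - \frac{1}{8} = - \frac{771}{152}$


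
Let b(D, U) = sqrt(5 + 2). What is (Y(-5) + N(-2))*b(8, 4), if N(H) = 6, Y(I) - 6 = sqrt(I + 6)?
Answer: 13*sqrt(7) ≈ 34.395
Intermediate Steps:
Y(I) = 6 + sqrt(6 + I) (Y(I) = 6 + sqrt(I + 6) = 6 + sqrt(6 + I))
b(D, U) = sqrt(7)
(Y(-5) + N(-2))*b(8, 4) = ((6 + sqrt(6 - 5)) + 6)*sqrt(7) = ((6 + sqrt(1)) + 6)*sqrt(7) = ((6 + 1) + 6)*sqrt(7) = (7 + 6)*sqrt(7) = 13*sqrt(7)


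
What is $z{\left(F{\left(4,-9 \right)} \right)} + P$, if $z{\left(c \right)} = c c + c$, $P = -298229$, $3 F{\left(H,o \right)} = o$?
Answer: $-298223$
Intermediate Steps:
$F{\left(H,o \right)} = \frac{o}{3}$
$z{\left(c \right)} = c + c^{2}$ ($z{\left(c \right)} = c^{2} + c = c + c^{2}$)
$z{\left(F{\left(4,-9 \right)} \right)} + P = \frac{1}{3} \left(-9\right) \left(1 + \frac{1}{3} \left(-9\right)\right) - 298229 = - 3 \left(1 - 3\right) - 298229 = \left(-3\right) \left(-2\right) - 298229 = 6 - 298229 = -298223$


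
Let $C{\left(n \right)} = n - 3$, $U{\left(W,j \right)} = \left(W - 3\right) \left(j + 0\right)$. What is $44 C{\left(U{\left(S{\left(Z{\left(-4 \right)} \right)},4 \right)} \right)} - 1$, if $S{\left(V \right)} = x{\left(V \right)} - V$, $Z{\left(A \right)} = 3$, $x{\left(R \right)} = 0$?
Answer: $-1189$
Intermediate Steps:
$S{\left(V \right)} = - V$ ($S{\left(V \right)} = 0 - V = - V$)
$U{\left(W,j \right)} = j \left(-3 + W\right)$ ($U{\left(W,j \right)} = \left(-3 + W\right) j = j \left(-3 + W\right)$)
$C{\left(n \right)} = -3 + n$
$44 C{\left(U{\left(S{\left(Z{\left(-4 \right)} \right)},4 \right)} \right)} - 1 = 44 \left(-3 + 4 \left(-3 - 3\right)\right) - 1 = 44 \left(-3 + 4 \left(-3 - 3\right)\right) + \left(-2 + 1\right) = 44 \left(-3 + 4 \left(-6\right)\right) - 1 = 44 \left(-3 - 24\right) - 1 = 44 \left(-27\right) - 1 = -1188 - 1 = -1189$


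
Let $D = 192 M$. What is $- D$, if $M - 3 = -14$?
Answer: $2112$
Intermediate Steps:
$M = -11$ ($M = 3 - 14 = -11$)
$D = -2112$ ($D = 192 \left(-11\right) = -2112$)
$- D = \left(-1\right) \left(-2112\right) = 2112$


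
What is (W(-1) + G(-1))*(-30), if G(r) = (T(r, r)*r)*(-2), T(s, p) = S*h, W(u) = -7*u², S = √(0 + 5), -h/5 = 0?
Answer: 210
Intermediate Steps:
h = 0 (h = -5*0 = 0)
S = √5 ≈ 2.2361
T(s, p) = 0 (T(s, p) = √5*0 = 0)
G(r) = 0 (G(r) = (0*r)*(-2) = 0*(-2) = 0)
(W(-1) + G(-1))*(-30) = (-7*(-1)² + 0)*(-30) = (-7*1 + 0)*(-30) = (-7 + 0)*(-30) = -7*(-30) = 210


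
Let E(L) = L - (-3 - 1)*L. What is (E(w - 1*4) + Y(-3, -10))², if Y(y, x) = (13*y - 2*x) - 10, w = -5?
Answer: 5476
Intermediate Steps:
Y(y, x) = -10 - 2*x + 13*y (Y(y, x) = (-2*x + 13*y) - 10 = -10 - 2*x + 13*y)
E(L) = 5*L (E(L) = L - (-4)*L = L + 4*L = 5*L)
(E(w - 1*4) + Y(-3, -10))² = (5*(-5 - 1*4) + (-10 - 2*(-10) + 13*(-3)))² = (5*(-5 - 4) + (-10 + 20 - 39))² = (5*(-9) - 29)² = (-45 - 29)² = (-74)² = 5476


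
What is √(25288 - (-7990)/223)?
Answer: √1259328722/223 ≈ 159.13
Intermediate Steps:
√(25288 - (-7990)/223) = √(25288 - 47*(-170/223)) = √(25288 + 7990/223) = √(5647214/223) = √1259328722/223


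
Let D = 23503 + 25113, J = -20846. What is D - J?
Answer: 69462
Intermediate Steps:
D = 48616
D - J = 48616 - 1*(-20846) = 48616 + 20846 = 69462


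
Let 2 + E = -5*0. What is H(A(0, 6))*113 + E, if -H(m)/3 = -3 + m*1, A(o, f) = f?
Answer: -1019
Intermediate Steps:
E = -2 (E = -2 - 5*0 = -2 + 0 = -2)
H(m) = 9 - 3*m (H(m) = -3*(-3 + m*1) = -3*(-3 + m) = 9 - 3*m)
H(A(0, 6))*113 + E = (9 - 3*6)*113 - 2 = (9 - 18)*113 - 2 = -9*113 - 2 = -1017 - 2 = -1019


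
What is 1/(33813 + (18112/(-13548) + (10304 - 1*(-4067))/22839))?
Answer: 25785231/871857768998 ≈ 2.9575e-5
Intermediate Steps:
1/(33813 + (18112/(-13548) + (10304 - 1*(-4067))/22839)) = 1/(33813 + (18112*(-1/13548) + (10304 + 4067)*(1/22839))) = 1/(33813 + (-4528/3387 + 14371*(1/22839))) = 1/(33813 + (-4528/3387 + 14371/22839)) = 1/(33813 - 18246805/25785231) = 1/(871857768998/25785231) = 25785231/871857768998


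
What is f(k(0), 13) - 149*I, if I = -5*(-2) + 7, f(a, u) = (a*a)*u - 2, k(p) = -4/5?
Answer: -63167/25 ≈ -2526.7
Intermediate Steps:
k(p) = -⅘ (k(p) = -4*⅕ = -⅘)
f(a, u) = -2 + u*a² (f(a, u) = a²*u - 2 = u*a² - 2 = -2 + u*a²)
I = 17 (I = 10 + 7 = 17)
f(k(0), 13) - 149*I = (-2 + 13*(-⅘)²) - 149*17 = (-2 + 13*(16/25)) - 2533 = (-2 + 208/25) - 2533 = 158/25 - 2533 = -63167/25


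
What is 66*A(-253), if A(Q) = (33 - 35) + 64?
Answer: 4092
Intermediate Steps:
A(Q) = 62 (A(Q) = -2 + 64 = 62)
66*A(-253) = 66*62 = 4092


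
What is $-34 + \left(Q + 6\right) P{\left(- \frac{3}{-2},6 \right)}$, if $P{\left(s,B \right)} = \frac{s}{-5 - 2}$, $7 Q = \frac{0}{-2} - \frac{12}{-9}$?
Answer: $- \frac{1731}{49} \approx -35.327$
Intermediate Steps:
$Q = \frac{4}{21}$ ($Q = \frac{\frac{0}{-2} - \frac{12}{-9}}{7} = \frac{0 \left(- \frac{1}{2}\right) - - \frac{4}{3}}{7} = \frac{0 + \frac{4}{3}}{7} = \frac{1}{7} \cdot \frac{4}{3} = \frac{4}{21} \approx 0.19048$)
$P{\left(s,B \right)} = - \frac{s}{7}$ ($P{\left(s,B \right)} = \frac{s}{-7} = s \left(- \frac{1}{7}\right) = - \frac{s}{7}$)
$-34 + \left(Q + 6\right) P{\left(- \frac{3}{-2},6 \right)} = -34 + \left(\frac{4}{21} + 6\right) \left(- \frac{\left(-3\right) \frac{1}{-2}}{7}\right) = -34 + \frac{130 \left(- \frac{\left(-3\right) \left(- \frac{1}{2}\right)}{7}\right)}{21} = -34 + \frac{130 \left(\left(- \frac{1}{7}\right) \frac{3}{2}\right)}{21} = -34 + \frac{130}{21} \left(- \frac{3}{14}\right) = -34 - \frac{65}{49} = - \frac{1731}{49}$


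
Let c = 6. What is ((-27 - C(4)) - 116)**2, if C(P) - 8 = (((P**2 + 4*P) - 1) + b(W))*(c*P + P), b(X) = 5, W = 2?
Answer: 1343281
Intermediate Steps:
C(P) = 8 + 7*P*(4 + P**2 + 4*P) (C(P) = 8 + (((P**2 + 4*P) - 1) + 5)*(6*P + P) = 8 + ((-1 + P**2 + 4*P) + 5)*(7*P) = 8 + (4 + P**2 + 4*P)*(7*P) = 8 + 7*P*(4 + P**2 + 4*P))
((-27 - C(4)) - 116)**2 = ((-27 - (8 + 7*4**3 + 28*4 + 28*4**2)) - 116)**2 = ((-27 - (8 + 7*64 + 112 + 28*16)) - 116)**2 = ((-27 - (8 + 448 + 112 + 448)) - 116)**2 = ((-27 - 1*1016) - 116)**2 = ((-27 - 1016) - 116)**2 = (-1043 - 116)**2 = (-1159)**2 = 1343281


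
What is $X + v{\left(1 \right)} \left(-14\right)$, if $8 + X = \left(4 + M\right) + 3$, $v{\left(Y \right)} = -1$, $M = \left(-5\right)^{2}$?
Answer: $38$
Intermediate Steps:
$M = 25$
$X = 24$ ($X = -8 + \left(\left(4 + 25\right) + 3\right) = -8 + \left(29 + 3\right) = -8 + 32 = 24$)
$X + v{\left(1 \right)} \left(-14\right) = 24 - -14 = 24 + 14 = 38$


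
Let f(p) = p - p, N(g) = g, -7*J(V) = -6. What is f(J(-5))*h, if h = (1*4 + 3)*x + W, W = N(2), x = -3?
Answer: 0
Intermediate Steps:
J(V) = 6/7 (J(V) = -⅐*(-6) = 6/7)
W = 2
h = -19 (h = (1*4 + 3)*(-3) + 2 = (4 + 3)*(-3) + 2 = 7*(-3) + 2 = -21 + 2 = -19)
f(p) = 0
f(J(-5))*h = 0*(-19) = 0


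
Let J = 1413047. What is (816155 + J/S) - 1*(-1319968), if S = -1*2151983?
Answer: 4596898968862/2151983 ≈ 2.1361e+6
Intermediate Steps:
S = -2151983
(816155 + J/S) - 1*(-1319968) = (816155 + 1413047/(-2151983)) - 1*(-1319968) = (816155 + 1413047*(-1/2151983)) + 1319968 = (816155 - 1413047/2151983) + 1319968 = 1756350272318/2151983 + 1319968 = 4596898968862/2151983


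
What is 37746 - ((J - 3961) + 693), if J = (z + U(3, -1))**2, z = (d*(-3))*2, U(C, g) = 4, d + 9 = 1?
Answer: 38310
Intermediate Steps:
d = -8 (d = -9 + 1 = -8)
z = 48 (z = -8*(-3)*2 = 24*2 = 48)
J = 2704 (J = (48 + 4)**2 = 52**2 = 2704)
37746 - ((J - 3961) + 693) = 37746 - ((2704 - 3961) + 693) = 37746 - (-1257 + 693) = 37746 - 1*(-564) = 37746 + 564 = 38310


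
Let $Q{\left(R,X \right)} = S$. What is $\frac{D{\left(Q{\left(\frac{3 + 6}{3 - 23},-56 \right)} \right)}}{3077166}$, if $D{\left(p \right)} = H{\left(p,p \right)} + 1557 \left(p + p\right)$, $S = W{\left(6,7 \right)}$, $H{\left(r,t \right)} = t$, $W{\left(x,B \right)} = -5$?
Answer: $- \frac{15575}{3077166} \approx -0.0050615$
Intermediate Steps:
$S = -5$
$Q{\left(R,X \right)} = -5$
$D{\left(p \right)} = 3115 p$ ($D{\left(p \right)} = p + 1557 \left(p + p\right) = p + 1557 \cdot 2 p = p + 3114 p = 3115 p$)
$\frac{D{\left(Q{\left(\frac{3 + 6}{3 - 23},-56 \right)} \right)}}{3077166} = \frac{3115 \left(-5\right)}{3077166} = \left(-15575\right) \frac{1}{3077166} = - \frac{15575}{3077166}$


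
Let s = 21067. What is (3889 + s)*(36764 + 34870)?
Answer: 1787698104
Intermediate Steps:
(3889 + s)*(36764 + 34870) = (3889 + 21067)*(36764 + 34870) = 24956*71634 = 1787698104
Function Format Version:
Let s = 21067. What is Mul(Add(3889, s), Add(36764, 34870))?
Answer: 1787698104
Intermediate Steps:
Mul(Add(3889, s), Add(36764, 34870)) = Mul(Add(3889, 21067), Add(36764, 34870)) = Mul(24956, 71634) = 1787698104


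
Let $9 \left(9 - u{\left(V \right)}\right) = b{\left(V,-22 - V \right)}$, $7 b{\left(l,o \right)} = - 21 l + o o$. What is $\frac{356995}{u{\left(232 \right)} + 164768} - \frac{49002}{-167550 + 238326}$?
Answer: $\frac{181006005991}{121750137372} \approx 1.4867$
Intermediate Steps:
$b{\left(l,o \right)} = - 3 l + \frac{o^{2}}{7}$ ($b{\left(l,o \right)} = \frac{- 21 l + o o}{7} = \frac{- 21 l + o^{2}}{7} = \frac{o^{2} - 21 l}{7} = - 3 l + \frac{o^{2}}{7}$)
$u{\left(V \right)} = 9 - \frac{\left(-22 - V\right)^{2}}{63} + \frac{V}{3}$ ($u{\left(V \right)} = 9 - \frac{- 3 V + \frac{\left(-22 - V\right)^{2}}{7}}{9} = 9 + \left(- \frac{\left(-22 - V\right)^{2}}{63} + \frac{V}{3}\right) = 9 - \frac{\left(-22 - V\right)^{2}}{63} + \frac{V}{3}$)
$\frac{356995}{u{\left(232 \right)} + 164768} - \frac{49002}{-167550 + 238326} = \frac{356995}{\left(\frac{83}{63} - \frac{5336}{63} - \frac{232^{2}}{63}\right) + 164768} - \frac{49002}{-167550 + 238326} = \frac{356995}{\left(\frac{83}{63} - \frac{5336}{63} - \frac{53824}{63}\right) + 164768} - \frac{49002}{70776} = \frac{356995}{\left(\frac{83}{63} - \frac{5336}{63} - \frac{53824}{63}\right) + 164768} - \frac{8167}{11796} = \frac{356995}{- \frac{59077}{63} + 164768} - \frac{8167}{11796} = \frac{356995}{\frac{10321307}{63}} - \frac{8167}{11796} = 356995 \cdot \frac{63}{10321307} - \frac{8167}{11796} = \frac{22490685}{10321307} - \frac{8167}{11796} = \frac{181006005991}{121750137372}$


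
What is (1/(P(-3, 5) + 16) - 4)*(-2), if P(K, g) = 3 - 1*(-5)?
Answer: 95/12 ≈ 7.9167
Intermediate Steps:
P(K, g) = 8 (P(K, g) = 3 + 5 = 8)
(1/(P(-3, 5) + 16) - 4)*(-2) = (1/(8 + 16) - 4)*(-2) = (1/24 - 4)*(-2) = -95/24*(-2) = 95/12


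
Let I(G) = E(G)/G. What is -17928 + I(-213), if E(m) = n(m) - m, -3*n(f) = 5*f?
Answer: -53792/3 ≈ -17931.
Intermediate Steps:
n(f) = -5*f/3
E(m) = -8*m/3 (E(m) = -5*m/3 - m = -8*m/3)
I(G) = -8/3 (I(G) = (-8*G/3)/G = -8/3)
-17928 + I(-213) = -17928 - 8/3 = -53792/3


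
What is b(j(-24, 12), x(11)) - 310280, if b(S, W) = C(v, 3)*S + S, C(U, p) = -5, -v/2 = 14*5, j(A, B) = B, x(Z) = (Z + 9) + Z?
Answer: -310328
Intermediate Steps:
x(Z) = 9 + 2*Z (x(Z) = (9 + Z) + Z = 9 + 2*Z)
v = -140 (v = -28*5 = -2*70 = -140)
b(S, W) = -4*S (b(S, W) = -5*S + S = -4*S)
b(j(-24, 12), x(11)) - 310280 = -4*12 - 310280 = -48 - 310280 = -310328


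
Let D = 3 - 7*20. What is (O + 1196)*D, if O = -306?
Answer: -121930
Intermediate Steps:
D = -137 (D = 3 - 140 = -137)
(O + 1196)*D = (-306 + 1196)*(-137) = 890*(-137) = -121930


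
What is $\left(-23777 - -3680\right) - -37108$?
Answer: $17011$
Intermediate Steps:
$\left(-23777 - -3680\right) - -37108 = \left(-23777 + 3680\right) + 37108 = -20097 + 37108 = 17011$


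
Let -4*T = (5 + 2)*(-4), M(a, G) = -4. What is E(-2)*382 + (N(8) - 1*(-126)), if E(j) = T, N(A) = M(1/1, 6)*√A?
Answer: 2800 - 8*√2 ≈ 2788.7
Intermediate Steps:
N(A) = -4*√A
T = 7 (T = -(5 + 2)*(-4)/4 = -7*(-4)/4 = -¼*(-28) = 7)
E(j) = 7
E(-2)*382 + (N(8) - 1*(-126)) = 7*382 + (-8*√2 - 1*(-126)) = 2674 + (-8*√2 + 126) = 2674 + (126 - 8*√2) = 2800 - 8*√2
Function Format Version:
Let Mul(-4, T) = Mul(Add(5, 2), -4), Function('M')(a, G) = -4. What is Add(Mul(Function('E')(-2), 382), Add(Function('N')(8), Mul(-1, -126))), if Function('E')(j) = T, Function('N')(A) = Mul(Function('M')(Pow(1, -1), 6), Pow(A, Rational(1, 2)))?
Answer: Add(2800, Mul(-8, Pow(2, Rational(1, 2)))) ≈ 2788.7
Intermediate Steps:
Function('N')(A) = Mul(-4, Pow(A, Rational(1, 2)))
T = 7 (T = Mul(Rational(-1, 4), Mul(Add(5, 2), -4)) = Mul(Rational(-1, 4), Mul(7, -4)) = Mul(Rational(-1, 4), -28) = 7)
Function('E')(j) = 7
Add(Mul(Function('E')(-2), 382), Add(Function('N')(8), Mul(-1, -126))) = Add(Mul(7, 382), Add(Mul(-4, Pow(8, Rational(1, 2))), Mul(-1, -126))) = Add(2674, Add(Mul(-4, Mul(2, Pow(2, Rational(1, 2)))), 126)) = Add(2674, Add(Mul(-8, Pow(2, Rational(1, 2))), 126)) = Add(2674, Add(126, Mul(-8, Pow(2, Rational(1, 2))))) = Add(2800, Mul(-8, Pow(2, Rational(1, 2))))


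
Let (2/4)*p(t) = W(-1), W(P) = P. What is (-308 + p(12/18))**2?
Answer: 96100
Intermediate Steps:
p(t) = -2 (p(t) = 2*(-1) = -2)
(-308 + p(12/18))**2 = (-308 - 2)**2 = (-310)**2 = 96100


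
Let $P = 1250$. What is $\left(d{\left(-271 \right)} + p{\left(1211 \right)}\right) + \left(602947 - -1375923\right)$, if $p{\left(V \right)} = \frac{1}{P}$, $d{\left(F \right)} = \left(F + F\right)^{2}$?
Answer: $\frac{2840792501}{1250} \approx 2.2726 \cdot 10^{6}$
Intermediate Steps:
$d{\left(F \right)} = 4 F^{2}$ ($d{\left(F \right)} = \left(2 F\right)^{2} = 4 F^{2}$)
$p{\left(V \right)} = \frac{1}{1250}$
$\left(d{\left(-271 \right)} + p{\left(1211 \right)}\right) + \left(602947 - -1375923\right) = \left(4 \left(-271\right)^{2} + \frac{1}{1250}\right) + \left(602947 - -1375923\right) = \left(4 \cdot 73441 + \frac{1}{1250}\right) + \left(602947 + 1375923\right) = \left(293764 + \frac{1}{1250}\right) + 1978870 = \frac{367205001}{1250} + 1978870 = \frac{2840792501}{1250}$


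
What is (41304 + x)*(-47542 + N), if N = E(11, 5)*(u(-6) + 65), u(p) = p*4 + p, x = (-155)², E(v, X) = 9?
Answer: -3085292683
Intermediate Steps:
x = 24025
u(p) = 5*p (u(p) = 4*p + p = 5*p)
N = 315 (N = 9*(5*(-6) + 65) = 9*(-30 + 65) = 9*35 = 315)
(41304 + x)*(-47542 + N) = (41304 + 24025)*(-47542 + 315) = 65329*(-47227) = -3085292683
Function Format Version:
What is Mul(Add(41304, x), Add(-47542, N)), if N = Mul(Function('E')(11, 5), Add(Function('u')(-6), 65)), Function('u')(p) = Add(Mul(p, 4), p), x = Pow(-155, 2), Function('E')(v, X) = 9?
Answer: -3085292683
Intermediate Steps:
x = 24025
Function('u')(p) = Mul(5, p) (Function('u')(p) = Add(Mul(4, p), p) = Mul(5, p))
N = 315 (N = Mul(9, Add(Mul(5, -6), 65)) = Mul(9, Add(-30, 65)) = Mul(9, 35) = 315)
Mul(Add(41304, x), Add(-47542, N)) = Mul(Add(41304, 24025), Add(-47542, 315)) = Mul(65329, -47227) = -3085292683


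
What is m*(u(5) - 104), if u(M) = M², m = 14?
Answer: -1106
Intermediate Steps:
m*(u(5) - 104) = 14*(5² - 104) = 14*(25 - 104) = 14*(-79) = -1106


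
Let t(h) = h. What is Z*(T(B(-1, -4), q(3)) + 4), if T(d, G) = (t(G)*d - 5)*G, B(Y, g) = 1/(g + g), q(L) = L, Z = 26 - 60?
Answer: 1649/4 ≈ 412.25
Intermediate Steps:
Z = -34
B(Y, g) = 1/(2*g)
T(d, G) = G*(-5 + G*d) (T(d, G) = (G*d - 5)*G = (-5 + G*d)*G = G*(-5 + G*d))
Z*(T(B(-1, -4), q(3)) + 4) = -34*(3*(-5 + 3*((½)/(-4))) + 4) = -34*(3*(-5 + 3*((½)*(-¼))) + 4) = -34*(3*(-5 + 3*(-⅛)) + 4) = -34*(3*(-5 - 3/8) + 4) = -34*(3*(-43/8) + 4) = -34*(-129/8 + 4) = -34*(-97/8) = 1649/4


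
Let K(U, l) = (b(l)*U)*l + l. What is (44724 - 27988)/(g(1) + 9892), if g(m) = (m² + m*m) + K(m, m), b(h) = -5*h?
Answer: 8368/4945 ≈ 1.6922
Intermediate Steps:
K(U, l) = l - 5*U*l² (K(U, l) = ((-5*l)*U)*l + l = (-5*U*l)*l + l = -5*U*l² + l = l - 5*U*l²)
g(m) = 2*m² + m*(1 - 5*m²) (g(m) = (m² + m*m) + m*(1 - 5*m*m) = (m² + m²) + m*(1 - 5*m²) = 2*m² + m*(1 - 5*m²))
(44724 - 27988)/(g(1) + 9892) = (44724 - 27988)/(1*(1 - 5*1² + 2*1) + 9892) = 16736/(1*(1 - 5*1 + 2) + 9892) = 16736/(1*(1 - 5 + 2) + 9892) = 16736/(1*(-2) + 9892) = 16736/(-2 + 9892) = 16736/9890 = 16736*(1/9890) = 8368/4945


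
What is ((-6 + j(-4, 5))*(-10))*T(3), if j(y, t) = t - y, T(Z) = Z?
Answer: -90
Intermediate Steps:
((-6 + j(-4, 5))*(-10))*T(3) = ((-6 + (5 - 1*(-4)))*(-10))*3 = ((-6 + (5 + 4))*(-10))*3 = ((-6 + 9)*(-10))*3 = (3*(-10))*3 = -30*3 = -90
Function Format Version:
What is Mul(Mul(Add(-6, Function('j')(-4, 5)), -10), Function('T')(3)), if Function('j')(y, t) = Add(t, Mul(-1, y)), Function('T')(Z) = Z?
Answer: -90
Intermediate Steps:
Mul(Mul(Add(-6, Function('j')(-4, 5)), -10), Function('T')(3)) = Mul(Mul(Add(-6, Add(5, Mul(-1, -4))), -10), 3) = Mul(Mul(Add(-6, Add(5, 4)), -10), 3) = Mul(Mul(Add(-6, 9), -10), 3) = Mul(Mul(3, -10), 3) = Mul(-30, 3) = -90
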